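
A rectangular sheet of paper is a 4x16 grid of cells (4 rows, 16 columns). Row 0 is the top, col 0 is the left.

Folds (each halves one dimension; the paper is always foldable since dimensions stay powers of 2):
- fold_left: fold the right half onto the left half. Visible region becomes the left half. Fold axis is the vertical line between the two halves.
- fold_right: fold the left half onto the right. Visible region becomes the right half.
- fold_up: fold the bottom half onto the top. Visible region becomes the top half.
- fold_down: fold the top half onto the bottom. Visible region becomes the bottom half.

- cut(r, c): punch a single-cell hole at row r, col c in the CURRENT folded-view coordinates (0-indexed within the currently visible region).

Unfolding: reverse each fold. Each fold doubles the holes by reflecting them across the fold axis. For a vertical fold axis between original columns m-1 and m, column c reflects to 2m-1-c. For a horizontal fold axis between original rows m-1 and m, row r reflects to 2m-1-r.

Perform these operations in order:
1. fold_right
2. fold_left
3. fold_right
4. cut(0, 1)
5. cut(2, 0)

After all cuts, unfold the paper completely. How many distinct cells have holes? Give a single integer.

Answer: 16

Derivation:
Op 1 fold_right: fold axis v@8; visible region now rows[0,4) x cols[8,16) = 4x8
Op 2 fold_left: fold axis v@12; visible region now rows[0,4) x cols[8,12) = 4x4
Op 3 fold_right: fold axis v@10; visible region now rows[0,4) x cols[10,12) = 4x2
Op 4 cut(0, 1): punch at orig (0,11); cuts so far [(0, 11)]; region rows[0,4) x cols[10,12) = 4x2
Op 5 cut(2, 0): punch at orig (2,10); cuts so far [(0, 11), (2, 10)]; region rows[0,4) x cols[10,12) = 4x2
Unfold 1 (reflect across v@10): 4 holes -> [(0, 8), (0, 11), (2, 9), (2, 10)]
Unfold 2 (reflect across v@12): 8 holes -> [(0, 8), (0, 11), (0, 12), (0, 15), (2, 9), (2, 10), (2, 13), (2, 14)]
Unfold 3 (reflect across v@8): 16 holes -> [(0, 0), (0, 3), (0, 4), (0, 7), (0, 8), (0, 11), (0, 12), (0, 15), (2, 1), (2, 2), (2, 5), (2, 6), (2, 9), (2, 10), (2, 13), (2, 14)]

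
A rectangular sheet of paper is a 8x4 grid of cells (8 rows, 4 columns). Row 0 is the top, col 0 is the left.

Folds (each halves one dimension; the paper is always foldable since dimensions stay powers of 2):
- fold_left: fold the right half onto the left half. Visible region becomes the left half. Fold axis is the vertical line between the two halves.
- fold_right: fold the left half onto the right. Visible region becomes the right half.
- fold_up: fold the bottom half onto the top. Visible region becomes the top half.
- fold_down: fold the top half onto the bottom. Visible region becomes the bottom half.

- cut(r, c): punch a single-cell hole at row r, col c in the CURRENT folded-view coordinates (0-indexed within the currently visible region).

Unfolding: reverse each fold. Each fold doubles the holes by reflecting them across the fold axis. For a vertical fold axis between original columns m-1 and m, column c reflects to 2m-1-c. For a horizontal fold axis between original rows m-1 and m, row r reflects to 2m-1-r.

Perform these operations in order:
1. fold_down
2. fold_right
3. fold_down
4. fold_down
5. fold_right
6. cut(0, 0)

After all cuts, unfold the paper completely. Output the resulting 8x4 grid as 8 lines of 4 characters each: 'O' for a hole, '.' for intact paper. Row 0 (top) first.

Answer: OOOO
OOOO
OOOO
OOOO
OOOO
OOOO
OOOO
OOOO

Derivation:
Op 1 fold_down: fold axis h@4; visible region now rows[4,8) x cols[0,4) = 4x4
Op 2 fold_right: fold axis v@2; visible region now rows[4,8) x cols[2,4) = 4x2
Op 3 fold_down: fold axis h@6; visible region now rows[6,8) x cols[2,4) = 2x2
Op 4 fold_down: fold axis h@7; visible region now rows[7,8) x cols[2,4) = 1x2
Op 5 fold_right: fold axis v@3; visible region now rows[7,8) x cols[3,4) = 1x1
Op 6 cut(0, 0): punch at orig (7,3); cuts so far [(7, 3)]; region rows[7,8) x cols[3,4) = 1x1
Unfold 1 (reflect across v@3): 2 holes -> [(7, 2), (7, 3)]
Unfold 2 (reflect across h@7): 4 holes -> [(6, 2), (6, 3), (7, 2), (7, 3)]
Unfold 3 (reflect across h@6): 8 holes -> [(4, 2), (4, 3), (5, 2), (5, 3), (6, 2), (6, 3), (7, 2), (7, 3)]
Unfold 4 (reflect across v@2): 16 holes -> [(4, 0), (4, 1), (4, 2), (4, 3), (5, 0), (5, 1), (5, 2), (5, 3), (6, 0), (6, 1), (6, 2), (6, 3), (7, 0), (7, 1), (7, 2), (7, 3)]
Unfold 5 (reflect across h@4): 32 holes -> [(0, 0), (0, 1), (0, 2), (0, 3), (1, 0), (1, 1), (1, 2), (1, 3), (2, 0), (2, 1), (2, 2), (2, 3), (3, 0), (3, 1), (3, 2), (3, 3), (4, 0), (4, 1), (4, 2), (4, 3), (5, 0), (5, 1), (5, 2), (5, 3), (6, 0), (6, 1), (6, 2), (6, 3), (7, 0), (7, 1), (7, 2), (7, 3)]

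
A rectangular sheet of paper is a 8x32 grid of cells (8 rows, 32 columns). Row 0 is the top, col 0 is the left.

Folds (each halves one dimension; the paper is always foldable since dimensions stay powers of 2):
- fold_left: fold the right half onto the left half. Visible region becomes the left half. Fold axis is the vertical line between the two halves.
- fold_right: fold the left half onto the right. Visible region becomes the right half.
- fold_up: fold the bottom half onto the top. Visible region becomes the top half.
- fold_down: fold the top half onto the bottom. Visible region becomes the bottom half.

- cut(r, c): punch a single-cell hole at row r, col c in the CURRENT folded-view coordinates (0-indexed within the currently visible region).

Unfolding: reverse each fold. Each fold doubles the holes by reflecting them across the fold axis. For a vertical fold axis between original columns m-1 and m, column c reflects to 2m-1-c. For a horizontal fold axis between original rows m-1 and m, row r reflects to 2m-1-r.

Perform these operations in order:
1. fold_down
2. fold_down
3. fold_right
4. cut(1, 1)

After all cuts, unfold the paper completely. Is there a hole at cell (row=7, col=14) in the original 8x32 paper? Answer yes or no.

Answer: yes

Derivation:
Op 1 fold_down: fold axis h@4; visible region now rows[4,8) x cols[0,32) = 4x32
Op 2 fold_down: fold axis h@6; visible region now rows[6,8) x cols[0,32) = 2x32
Op 3 fold_right: fold axis v@16; visible region now rows[6,8) x cols[16,32) = 2x16
Op 4 cut(1, 1): punch at orig (7,17); cuts so far [(7, 17)]; region rows[6,8) x cols[16,32) = 2x16
Unfold 1 (reflect across v@16): 2 holes -> [(7, 14), (7, 17)]
Unfold 2 (reflect across h@6): 4 holes -> [(4, 14), (4, 17), (7, 14), (7, 17)]
Unfold 3 (reflect across h@4): 8 holes -> [(0, 14), (0, 17), (3, 14), (3, 17), (4, 14), (4, 17), (7, 14), (7, 17)]
Holes: [(0, 14), (0, 17), (3, 14), (3, 17), (4, 14), (4, 17), (7, 14), (7, 17)]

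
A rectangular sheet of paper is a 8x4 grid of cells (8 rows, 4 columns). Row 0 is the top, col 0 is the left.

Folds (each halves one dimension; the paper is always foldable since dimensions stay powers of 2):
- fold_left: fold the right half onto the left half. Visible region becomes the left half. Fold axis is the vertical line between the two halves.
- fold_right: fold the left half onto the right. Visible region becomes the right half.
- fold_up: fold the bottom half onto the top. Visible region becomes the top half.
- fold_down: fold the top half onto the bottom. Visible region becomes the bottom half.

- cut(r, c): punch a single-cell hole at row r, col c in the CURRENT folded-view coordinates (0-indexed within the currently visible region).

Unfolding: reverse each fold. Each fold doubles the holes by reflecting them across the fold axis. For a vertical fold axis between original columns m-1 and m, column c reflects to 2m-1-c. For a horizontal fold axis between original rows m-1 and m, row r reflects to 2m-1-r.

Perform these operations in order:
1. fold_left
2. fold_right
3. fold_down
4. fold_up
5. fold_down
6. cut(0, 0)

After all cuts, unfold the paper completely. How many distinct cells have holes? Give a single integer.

Op 1 fold_left: fold axis v@2; visible region now rows[0,8) x cols[0,2) = 8x2
Op 2 fold_right: fold axis v@1; visible region now rows[0,8) x cols[1,2) = 8x1
Op 3 fold_down: fold axis h@4; visible region now rows[4,8) x cols[1,2) = 4x1
Op 4 fold_up: fold axis h@6; visible region now rows[4,6) x cols[1,2) = 2x1
Op 5 fold_down: fold axis h@5; visible region now rows[5,6) x cols[1,2) = 1x1
Op 6 cut(0, 0): punch at orig (5,1); cuts so far [(5, 1)]; region rows[5,6) x cols[1,2) = 1x1
Unfold 1 (reflect across h@5): 2 holes -> [(4, 1), (5, 1)]
Unfold 2 (reflect across h@6): 4 holes -> [(4, 1), (5, 1), (6, 1), (7, 1)]
Unfold 3 (reflect across h@4): 8 holes -> [(0, 1), (1, 1), (2, 1), (3, 1), (4, 1), (5, 1), (6, 1), (7, 1)]
Unfold 4 (reflect across v@1): 16 holes -> [(0, 0), (0, 1), (1, 0), (1, 1), (2, 0), (2, 1), (3, 0), (3, 1), (4, 0), (4, 1), (5, 0), (5, 1), (6, 0), (6, 1), (7, 0), (7, 1)]
Unfold 5 (reflect across v@2): 32 holes -> [(0, 0), (0, 1), (0, 2), (0, 3), (1, 0), (1, 1), (1, 2), (1, 3), (2, 0), (2, 1), (2, 2), (2, 3), (3, 0), (3, 1), (3, 2), (3, 3), (4, 0), (4, 1), (4, 2), (4, 3), (5, 0), (5, 1), (5, 2), (5, 3), (6, 0), (6, 1), (6, 2), (6, 3), (7, 0), (7, 1), (7, 2), (7, 3)]

Answer: 32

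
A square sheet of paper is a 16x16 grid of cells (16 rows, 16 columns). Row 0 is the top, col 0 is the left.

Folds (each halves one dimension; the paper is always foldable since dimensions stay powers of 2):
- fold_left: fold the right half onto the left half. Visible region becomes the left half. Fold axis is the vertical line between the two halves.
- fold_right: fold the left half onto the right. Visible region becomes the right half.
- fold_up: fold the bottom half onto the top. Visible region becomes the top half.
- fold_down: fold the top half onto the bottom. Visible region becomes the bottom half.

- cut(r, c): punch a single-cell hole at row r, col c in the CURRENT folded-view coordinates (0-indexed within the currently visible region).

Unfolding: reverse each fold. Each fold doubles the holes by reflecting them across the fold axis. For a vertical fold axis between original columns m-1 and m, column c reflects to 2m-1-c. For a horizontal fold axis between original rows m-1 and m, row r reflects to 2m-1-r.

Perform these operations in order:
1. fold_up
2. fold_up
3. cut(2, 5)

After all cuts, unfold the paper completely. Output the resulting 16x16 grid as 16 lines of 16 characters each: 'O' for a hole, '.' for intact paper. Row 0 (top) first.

Op 1 fold_up: fold axis h@8; visible region now rows[0,8) x cols[0,16) = 8x16
Op 2 fold_up: fold axis h@4; visible region now rows[0,4) x cols[0,16) = 4x16
Op 3 cut(2, 5): punch at orig (2,5); cuts so far [(2, 5)]; region rows[0,4) x cols[0,16) = 4x16
Unfold 1 (reflect across h@4): 2 holes -> [(2, 5), (5, 5)]
Unfold 2 (reflect across h@8): 4 holes -> [(2, 5), (5, 5), (10, 5), (13, 5)]

Answer: ................
................
.....O..........
................
................
.....O..........
................
................
................
................
.....O..........
................
................
.....O..........
................
................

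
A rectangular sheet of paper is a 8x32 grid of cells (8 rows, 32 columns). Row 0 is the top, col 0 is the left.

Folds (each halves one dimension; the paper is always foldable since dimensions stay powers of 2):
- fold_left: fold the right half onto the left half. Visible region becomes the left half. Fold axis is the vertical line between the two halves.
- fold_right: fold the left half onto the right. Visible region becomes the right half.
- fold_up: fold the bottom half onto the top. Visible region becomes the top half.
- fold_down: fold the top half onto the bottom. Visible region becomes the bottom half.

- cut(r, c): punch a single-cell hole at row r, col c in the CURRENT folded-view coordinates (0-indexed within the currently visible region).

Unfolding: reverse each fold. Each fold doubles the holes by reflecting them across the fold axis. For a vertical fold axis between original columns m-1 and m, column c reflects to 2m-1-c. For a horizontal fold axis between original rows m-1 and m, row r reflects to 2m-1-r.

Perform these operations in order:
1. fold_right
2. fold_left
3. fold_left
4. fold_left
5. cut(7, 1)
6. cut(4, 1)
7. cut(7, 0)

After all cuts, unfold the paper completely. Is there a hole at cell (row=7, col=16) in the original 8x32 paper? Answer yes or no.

Op 1 fold_right: fold axis v@16; visible region now rows[0,8) x cols[16,32) = 8x16
Op 2 fold_left: fold axis v@24; visible region now rows[0,8) x cols[16,24) = 8x8
Op 3 fold_left: fold axis v@20; visible region now rows[0,8) x cols[16,20) = 8x4
Op 4 fold_left: fold axis v@18; visible region now rows[0,8) x cols[16,18) = 8x2
Op 5 cut(7, 1): punch at orig (7,17); cuts so far [(7, 17)]; region rows[0,8) x cols[16,18) = 8x2
Op 6 cut(4, 1): punch at orig (4,17); cuts so far [(4, 17), (7, 17)]; region rows[0,8) x cols[16,18) = 8x2
Op 7 cut(7, 0): punch at orig (7,16); cuts so far [(4, 17), (7, 16), (7, 17)]; region rows[0,8) x cols[16,18) = 8x2
Unfold 1 (reflect across v@18): 6 holes -> [(4, 17), (4, 18), (7, 16), (7, 17), (7, 18), (7, 19)]
Unfold 2 (reflect across v@20): 12 holes -> [(4, 17), (4, 18), (4, 21), (4, 22), (7, 16), (7, 17), (7, 18), (7, 19), (7, 20), (7, 21), (7, 22), (7, 23)]
Unfold 3 (reflect across v@24): 24 holes -> [(4, 17), (4, 18), (4, 21), (4, 22), (4, 25), (4, 26), (4, 29), (4, 30), (7, 16), (7, 17), (7, 18), (7, 19), (7, 20), (7, 21), (7, 22), (7, 23), (7, 24), (7, 25), (7, 26), (7, 27), (7, 28), (7, 29), (7, 30), (7, 31)]
Unfold 4 (reflect across v@16): 48 holes -> [(4, 1), (4, 2), (4, 5), (4, 6), (4, 9), (4, 10), (4, 13), (4, 14), (4, 17), (4, 18), (4, 21), (4, 22), (4, 25), (4, 26), (4, 29), (4, 30), (7, 0), (7, 1), (7, 2), (7, 3), (7, 4), (7, 5), (7, 6), (7, 7), (7, 8), (7, 9), (7, 10), (7, 11), (7, 12), (7, 13), (7, 14), (7, 15), (7, 16), (7, 17), (7, 18), (7, 19), (7, 20), (7, 21), (7, 22), (7, 23), (7, 24), (7, 25), (7, 26), (7, 27), (7, 28), (7, 29), (7, 30), (7, 31)]
Holes: [(4, 1), (4, 2), (4, 5), (4, 6), (4, 9), (4, 10), (4, 13), (4, 14), (4, 17), (4, 18), (4, 21), (4, 22), (4, 25), (4, 26), (4, 29), (4, 30), (7, 0), (7, 1), (7, 2), (7, 3), (7, 4), (7, 5), (7, 6), (7, 7), (7, 8), (7, 9), (7, 10), (7, 11), (7, 12), (7, 13), (7, 14), (7, 15), (7, 16), (7, 17), (7, 18), (7, 19), (7, 20), (7, 21), (7, 22), (7, 23), (7, 24), (7, 25), (7, 26), (7, 27), (7, 28), (7, 29), (7, 30), (7, 31)]

Answer: yes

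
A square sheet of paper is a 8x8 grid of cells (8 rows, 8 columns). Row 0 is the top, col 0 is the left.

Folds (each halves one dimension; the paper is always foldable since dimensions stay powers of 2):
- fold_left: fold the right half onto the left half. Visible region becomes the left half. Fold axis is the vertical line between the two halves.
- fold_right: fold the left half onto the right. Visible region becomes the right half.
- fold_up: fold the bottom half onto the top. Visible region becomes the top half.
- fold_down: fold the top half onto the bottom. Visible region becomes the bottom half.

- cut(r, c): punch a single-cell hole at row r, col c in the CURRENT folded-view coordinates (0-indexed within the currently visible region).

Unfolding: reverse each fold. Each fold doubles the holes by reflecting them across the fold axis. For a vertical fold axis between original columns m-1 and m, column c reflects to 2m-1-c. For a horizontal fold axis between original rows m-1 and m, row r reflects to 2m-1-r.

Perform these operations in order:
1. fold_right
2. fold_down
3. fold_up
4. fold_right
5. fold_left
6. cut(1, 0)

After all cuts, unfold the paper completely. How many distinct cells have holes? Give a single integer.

Answer: 32

Derivation:
Op 1 fold_right: fold axis v@4; visible region now rows[0,8) x cols[4,8) = 8x4
Op 2 fold_down: fold axis h@4; visible region now rows[4,8) x cols[4,8) = 4x4
Op 3 fold_up: fold axis h@6; visible region now rows[4,6) x cols[4,8) = 2x4
Op 4 fold_right: fold axis v@6; visible region now rows[4,6) x cols[6,8) = 2x2
Op 5 fold_left: fold axis v@7; visible region now rows[4,6) x cols[6,7) = 2x1
Op 6 cut(1, 0): punch at orig (5,6); cuts so far [(5, 6)]; region rows[4,6) x cols[6,7) = 2x1
Unfold 1 (reflect across v@7): 2 holes -> [(5, 6), (5, 7)]
Unfold 2 (reflect across v@6): 4 holes -> [(5, 4), (5, 5), (5, 6), (5, 7)]
Unfold 3 (reflect across h@6): 8 holes -> [(5, 4), (5, 5), (5, 6), (5, 7), (6, 4), (6, 5), (6, 6), (6, 7)]
Unfold 4 (reflect across h@4): 16 holes -> [(1, 4), (1, 5), (1, 6), (1, 7), (2, 4), (2, 5), (2, 6), (2, 7), (5, 4), (5, 5), (5, 6), (5, 7), (6, 4), (6, 5), (6, 6), (6, 7)]
Unfold 5 (reflect across v@4): 32 holes -> [(1, 0), (1, 1), (1, 2), (1, 3), (1, 4), (1, 5), (1, 6), (1, 7), (2, 0), (2, 1), (2, 2), (2, 3), (2, 4), (2, 5), (2, 6), (2, 7), (5, 0), (5, 1), (5, 2), (5, 3), (5, 4), (5, 5), (5, 6), (5, 7), (6, 0), (6, 1), (6, 2), (6, 3), (6, 4), (6, 5), (6, 6), (6, 7)]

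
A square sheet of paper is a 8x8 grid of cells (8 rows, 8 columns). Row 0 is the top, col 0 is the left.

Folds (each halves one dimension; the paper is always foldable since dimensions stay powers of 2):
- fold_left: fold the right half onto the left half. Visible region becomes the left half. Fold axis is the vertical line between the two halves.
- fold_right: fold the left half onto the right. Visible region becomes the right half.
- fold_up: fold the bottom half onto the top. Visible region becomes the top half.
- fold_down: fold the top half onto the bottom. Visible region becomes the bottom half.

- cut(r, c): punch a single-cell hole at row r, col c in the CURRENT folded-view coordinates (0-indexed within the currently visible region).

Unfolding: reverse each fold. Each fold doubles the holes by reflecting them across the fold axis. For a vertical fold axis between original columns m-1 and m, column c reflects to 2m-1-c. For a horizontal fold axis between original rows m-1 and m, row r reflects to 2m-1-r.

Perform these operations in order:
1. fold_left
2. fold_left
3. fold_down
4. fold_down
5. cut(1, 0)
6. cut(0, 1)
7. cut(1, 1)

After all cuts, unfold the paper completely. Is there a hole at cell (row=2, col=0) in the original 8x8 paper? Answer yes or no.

Op 1 fold_left: fold axis v@4; visible region now rows[0,8) x cols[0,4) = 8x4
Op 2 fold_left: fold axis v@2; visible region now rows[0,8) x cols[0,2) = 8x2
Op 3 fold_down: fold axis h@4; visible region now rows[4,8) x cols[0,2) = 4x2
Op 4 fold_down: fold axis h@6; visible region now rows[6,8) x cols[0,2) = 2x2
Op 5 cut(1, 0): punch at orig (7,0); cuts so far [(7, 0)]; region rows[6,8) x cols[0,2) = 2x2
Op 6 cut(0, 1): punch at orig (6,1); cuts so far [(6, 1), (7, 0)]; region rows[6,8) x cols[0,2) = 2x2
Op 7 cut(1, 1): punch at orig (7,1); cuts so far [(6, 1), (7, 0), (7, 1)]; region rows[6,8) x cols[0,2) = 2x2
Unfold 1 (reflect across h@6): 6 holes -> [(4, 0), (4, 1), (5, 1), (6, 1), (7, 0), (7, 1)]
Unfold 2 (reflect across h@4): 12 holes -> [(0, 0), (0, 1), (1, 1), (2, 1), (3, 0), (3, 1), (4, 0), (4, 1), (5, 1), (6, 1), (7, 0), (7, 1)]
Unfold 3 (reflect across v@2): 24 holes -> [(0, 0), (0, 1), (0, 2), (0, 3), (1, 1), (1, 2), (2, 1), (2, 2), (3, 0), (3, 1), (3, 2), (3, 3), (4, 0), (4, 1), (4, 2), (4, 3), (5, 1), (5, 2), (6, 1), (6, 2), (7, 0), (7, 1), (7, 2), (7, 3)]
Unfold 4 (reflect across v@4): 48 holes -> [(0, 0), (0, 1), (0, 2), (0, 3), (0, 4), (0, 5), (0, 6), (0, 7), (1, 1), (1, 2), (1, 5), (1, 6), (2, 1), (2, 2), (2, 5), (2, 6), (3, 0), (3, 1), (3, 2), (3, 3), (3, 4), (3, 5), (3, 6), (3, 7), (4, 0), (4, 1), (4, 2), (4, 3), (4, 4), (4, 5), (4, 6), (4, 7), (5, 1), (5, 2), (5, 5), (5, 6), (6, 1), (6, 2), (6, 5), (6, 6), (7, 0), (7, 1), (7, 2), (7, 3), (7, 4), (7, 5), (7, 6), (7, 7)]
Holes: [(0, 0), (0, 1), (0, 2), (0, 3), (0, 4), (0, 5), (0, 6), (0, 7), (1, 1), (1, 2), (1, 5), (1, 6), (2, 1), (2, 2), (2, 5), (2, 6), (3, 0), (3, 1), (3, 2), (3, 3), (3, 4), (3, 5), (3, 6), (3, 7), (4, 0), (4, 1), (4, 2), (4, 3), (4, 4), (4, 5), (4, 6), (4, 7), (5, 1), (5, 2), (5, 5), (5, 6), (6, 1), (6, 2), (6, 5), (6, 6), (7, 0), (7, 1), (7, 2), (7, 3), (7, 4), (7, 5), (7, 6), (7, 7)]

Answer: no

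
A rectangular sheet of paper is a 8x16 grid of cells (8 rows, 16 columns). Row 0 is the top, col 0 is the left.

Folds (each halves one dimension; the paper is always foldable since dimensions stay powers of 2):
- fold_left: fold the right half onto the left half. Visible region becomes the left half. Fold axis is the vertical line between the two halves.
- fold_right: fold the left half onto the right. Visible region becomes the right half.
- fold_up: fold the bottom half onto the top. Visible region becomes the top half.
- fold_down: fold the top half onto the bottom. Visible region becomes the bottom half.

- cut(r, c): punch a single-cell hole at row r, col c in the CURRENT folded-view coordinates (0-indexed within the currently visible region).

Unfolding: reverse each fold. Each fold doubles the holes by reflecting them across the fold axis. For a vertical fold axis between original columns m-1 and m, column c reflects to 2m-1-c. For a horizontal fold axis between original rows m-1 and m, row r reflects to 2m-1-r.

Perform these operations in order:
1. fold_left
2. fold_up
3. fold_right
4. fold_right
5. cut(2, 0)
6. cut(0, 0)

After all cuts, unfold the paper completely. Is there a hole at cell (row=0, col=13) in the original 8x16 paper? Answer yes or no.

Answer: yes

Derivation:
Op 1 fold_left: fold axis v@8; visible region now rows[0,8) x cols[0,8) = 8x8
Op 2 fold_up: fold axis h@4; visible region now rows[0,4) x cols[0,8) = 4x8
Op 3 fold_right: fold axis v@4; visible region now rows[0,4) x cols[4,8) = 4x4
Op 4 fold_right: fold axis v@6; visible region now rows[0,4) x cols[6,8) = 4x2
Op 5 cut(2, 0): punch at orig (2,6); cuts so far [(2, 6)]; region rows[0,4) x cols[6,8) = 4x2
Op 6 cut(0, 0): punch at orig (0,6); cuts so far [(0, 6), (2, 6)]; region rows[0,4) x cols[6,8) = 4x2
Unfold 1 (reflect across v@6): 4 holes -> [(0, 5), (0, 6), (2, 5), (2, 6)]
Unfold 2 (reflect across v@4): 8 holes -> [(0, 1), (0, 2), (0, 5), (0, 6), (2, 1), (2, 2), (2, 5), (2, 6)]
Unfold 3 (reflect across h@4): 16 holes -> [(0, 1), (0, 2), (0, 5), (0, 6), (2, 1), (2, 2), (2, 5), (2, 6), (5, 1), (5, 2), (5, 5), (5, 6), (7, 1), (7, 2), (7, 5), (7, 6)]
Unfold 4 (reflect across v@8): 32 holes -> [(0, 1), (0, 2), (0, 5), (0, 6), (0, 9), (0, 10), (0, 13), (0, 14), (2, 1), (2, 2), (2, 5), (2, 6), (2, 9), (2, 10), (2, 13), (2, 14), (5, 1), (5, 2), (5, 5), (5, 6), (5, 9), (5, 10), (5, 13), (5, 14), (7, 1), (7, 2), (7, 5), (7, 6), (7, 9), (7, 10), (7, 13), (7, 14)]
Holes: [(0, 1), (0, 2), (0, 5), (0, 6), (0, 9), (0, 10), (0, 13), (0, 14), (2, 1), (2, 2), (2, 5), (2, 6), (2, 9), (2, 10), (2, 13), (2, 14), (5, 1), (5, 2), (5, 5), (5, 6), (5, 9), (5, 10), (5, 13), (5, 14), (7, 1), (7, 2), (7, 5), (7, 6), (7, 9), (7, 10), (7, 13), (7, 14)]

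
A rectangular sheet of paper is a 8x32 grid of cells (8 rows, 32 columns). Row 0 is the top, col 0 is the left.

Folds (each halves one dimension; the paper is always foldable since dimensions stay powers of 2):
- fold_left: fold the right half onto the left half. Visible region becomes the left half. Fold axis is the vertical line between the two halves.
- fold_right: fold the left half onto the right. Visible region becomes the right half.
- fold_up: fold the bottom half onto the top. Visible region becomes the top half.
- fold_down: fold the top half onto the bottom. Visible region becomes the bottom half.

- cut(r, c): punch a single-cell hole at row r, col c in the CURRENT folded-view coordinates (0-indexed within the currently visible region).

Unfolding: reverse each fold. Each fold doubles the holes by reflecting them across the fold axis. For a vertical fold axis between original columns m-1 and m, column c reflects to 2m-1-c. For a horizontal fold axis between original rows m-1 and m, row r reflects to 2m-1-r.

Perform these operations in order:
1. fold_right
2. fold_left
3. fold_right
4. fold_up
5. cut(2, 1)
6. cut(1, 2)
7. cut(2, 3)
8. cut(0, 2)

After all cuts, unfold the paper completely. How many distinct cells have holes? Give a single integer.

Op 1 fold_right: fold axis v@16; visible region now rows[0,8) x cols[16,32) = 8x16
Op 2 fold_left: fold axis v@24; visible region now rows[0,8) x cols[16,24) = 8x8
Op 3 fold_right: fold axis v@20; visible region now rows[0,8) x cols[20,24) = 8x4
Op 4 fold_up: fold axis h@4; visible region now rows[0,4) x cols[20,24) = 4x4
Op 5 cut(2, 1): punch at orig (2,21); cuts so far [(2, 21)]; region rows[0,4) x cols[20,24) = 4x4
Op 6 cut(1, 2): punch at orig (1,22); cuts so far [(1, 22), (2, 21)]; region rows[0,4) x cols[20,24) = 4x4
Op 7 cut(2, 3): punch at orig (2,23); cuts so far [(1, 22), (2, 21), (2, 23)]; region rows[0,4) x cols[20,24) = 4x4
Op 8 cut(0, 2): punch at orig (0,22); cuts so far [(0, 22), (1, 22), (2, 21), (2, 23)]; region rows[0,4) x cols[20,24) = 4x4
Unfold 1 (reflect across h@4): 8 holes -> [(0, 22), (1, 22), (2, 21), (2, 23), (5, 21), (5, 23), (6, 22), (7, 22)]
Unfold 2 (reflect across v@20): 16 holes -> [(0, 17), (0, 22), (1, 17), (1, 22), (2, 16), (2, 18), (2, 21), (2, 23), (5, 16), (5, 18), (5, 21), (5, 23), (6, 17), (6, 22), (7, 17), (7, 22)]
Unfold 3 (reflect across v@24): 32 holes -> [(0, 17), (0, 22), (0, 25), (0, 30), (1, 17), (1, 22), (1, 25), (1, 30), (2, 16), (2, 18), (2, 21), (2, 23), (2, 24), (2, 26), (2, 29), (2, 31), (5, 16), (5, 18), (5, 21), (5, 23), (5, 24), (5, 26), (5, 29), (5, 31), (6, 17), (6, 22), (6, 25), (6, 30), (7, 17), (7, 22), (7, 25), (7, 30)]
Unfold 4 (reflect across v@16): 64 holes -> [(0, 1), (0, 6), (0, 9), (0, 14), (0, 17), (0, 22), (0, 25), (0, 30), (1, 1), (1, 6), (1, 9), (1, 14), (1, 17), (1, 22), (1, 25), (1, 30), (2, 0), (2, 2), (2, 5), (2, 7), (2, 8), (2, 10), (2, 13), (2, 15), (2, 16), (2, 18), (2, 21), (2, 23), (2, 24), (2, 26), (2, 29), (2, 31), (5, 0), (5, 2), (5, 5), (5, 7), (5, 8), (5, 10), (5, 13), (5, 15), (5, 16), (5, 18), (5, 21), (5, 23), (5, 24), (5, 26), (5, 29), (5, 31), (6, 1), (6, 6), (6, 9), (6, 14), (6, 17), (6, 22), (6, 25), (6, 30), (7, 1), (7, 6), (7, 9), (7, 14), (7, 17), (7, 22), (7, 25), (7, 30)]

Answer: 64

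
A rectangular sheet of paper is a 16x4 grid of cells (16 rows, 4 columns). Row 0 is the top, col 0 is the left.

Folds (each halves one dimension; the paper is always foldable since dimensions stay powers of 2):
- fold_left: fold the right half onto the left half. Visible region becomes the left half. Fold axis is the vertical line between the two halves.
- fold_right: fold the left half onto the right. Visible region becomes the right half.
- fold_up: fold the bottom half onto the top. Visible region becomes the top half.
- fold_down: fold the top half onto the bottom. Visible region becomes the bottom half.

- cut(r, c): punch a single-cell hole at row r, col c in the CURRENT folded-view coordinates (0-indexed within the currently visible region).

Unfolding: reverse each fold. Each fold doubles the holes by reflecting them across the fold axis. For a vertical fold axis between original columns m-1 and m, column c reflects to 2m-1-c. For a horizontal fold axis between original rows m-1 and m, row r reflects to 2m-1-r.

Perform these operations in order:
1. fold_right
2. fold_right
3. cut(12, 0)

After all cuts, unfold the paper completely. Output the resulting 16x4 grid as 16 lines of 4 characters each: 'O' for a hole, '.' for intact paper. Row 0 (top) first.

Answer: ....
....
....
....
....
....
....
....
....
....
....
....
OOOO
....
....
....

Derivation:
Op 1 fold_right: fold axis v@2; visible region now rows[0,16) x cols[2,4) = 16x2
Op 2 fold_right: fold axis v@3; visible region now rows[0,16) x cols[3,4) = 16x1
Op 3 cut(12, 0): punch at orig (12,3); cuts so far [(12, 3)]; region rows[0,16) x cols[3,4) = 16x1
Unfold 1 (reflect across v@3): 2 holes -> [(12, 2), (12, 3)]
Unfold 2 (reflect across v@2): 4 holes -> [(12, 0), (12, 1), (12, 2), (12, 3)]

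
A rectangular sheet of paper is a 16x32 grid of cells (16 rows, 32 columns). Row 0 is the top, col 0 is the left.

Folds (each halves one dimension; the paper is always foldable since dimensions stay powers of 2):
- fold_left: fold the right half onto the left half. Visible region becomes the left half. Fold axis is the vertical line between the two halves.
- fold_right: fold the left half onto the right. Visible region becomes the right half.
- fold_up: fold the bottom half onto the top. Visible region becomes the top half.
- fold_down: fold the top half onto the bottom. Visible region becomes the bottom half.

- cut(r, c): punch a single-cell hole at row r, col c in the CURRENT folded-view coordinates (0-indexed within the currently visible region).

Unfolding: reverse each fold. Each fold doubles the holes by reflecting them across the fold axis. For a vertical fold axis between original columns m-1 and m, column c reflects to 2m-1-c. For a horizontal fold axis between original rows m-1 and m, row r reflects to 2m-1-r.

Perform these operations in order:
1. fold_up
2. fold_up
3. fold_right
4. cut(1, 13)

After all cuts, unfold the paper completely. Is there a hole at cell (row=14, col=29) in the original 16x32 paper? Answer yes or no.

Op 1 fold_up: fold axis h@8; visible region now rows[0,8) x cols[0,32) = 8x32
Op 2 fold_up: fold axis h@4; visible region now rows[0,4) x cols[0,32) = 4x32
Op 3 fold_right: fold axis v@16; visible region now rows[0,4) x cols[16,32) = 4x16
Op 4 cut(1, 13): punch at orig (1,29); cuts so far [(1, 29)]; region rows[0,4) x cols[16,32) = 4x16
Unfold 1 (reflect across v@16): 2 holes -> [(1, 2), (1, 29)]
Unfold 2 (reflect across h@4): 4 holes -> [(1, 2), (1, 29), (6, 2), (6, 29)]
Unfold 3 (reflect across h@8): 8 holes -> [(1, 2), (1, 29), (6, 2), (6, 29), (9, 2), (9, 29), (14, 2), (14, 29)]
Holes: [(1, 2), (1, 29), (6, 2), (6, 29), (9, 2), (9, 29), (14, 2), (14, 29)]

Answer: yes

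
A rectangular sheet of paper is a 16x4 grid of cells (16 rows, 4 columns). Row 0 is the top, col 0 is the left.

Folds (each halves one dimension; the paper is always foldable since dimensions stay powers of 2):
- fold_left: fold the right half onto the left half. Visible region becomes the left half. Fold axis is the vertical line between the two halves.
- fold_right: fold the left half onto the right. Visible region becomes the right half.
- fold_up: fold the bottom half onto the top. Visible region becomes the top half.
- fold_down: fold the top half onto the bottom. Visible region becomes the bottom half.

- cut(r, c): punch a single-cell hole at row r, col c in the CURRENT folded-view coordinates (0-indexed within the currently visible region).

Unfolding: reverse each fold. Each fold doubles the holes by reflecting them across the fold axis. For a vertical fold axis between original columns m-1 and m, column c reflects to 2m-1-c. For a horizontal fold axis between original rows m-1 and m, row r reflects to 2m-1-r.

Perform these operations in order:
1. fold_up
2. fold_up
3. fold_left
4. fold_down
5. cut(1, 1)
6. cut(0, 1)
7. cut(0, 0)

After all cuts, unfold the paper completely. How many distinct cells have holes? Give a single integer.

Op 1 fold_up: fold axis h@8; visible region now rows[0,8) x cols[0,4) = 8x4
Op 2 fold_up: fold axis h@4; visible region now rows[0,4) x cols[0,4) = 4x4
Op 3 fold_left: fold axis v@2; visible region now rows[0,4) x cols[0,2) = 4x2
Op 4 fold_down: fold axis h@2; visible region now rows[2,4) x cols[0,2) = 2x2
Op 5 cut(1, 1): punch at orig (3,1); cuts so far [(3, 1)]; region rows[2,4) x cols[0,2) = 2x2
Op 6 cut(0, 1): punch at orig (2,1); cuts so far [(2, 1), (3, 1)]; region rows[2,4) x cols[0,2) = 2x2
Op 7 cut(0, 0): punch at orig (2,0); cuts so far [(2, 0), (2, 1), (3, 1)]; region rows[2,4) x cols[0,2) = 2x2
Unfold 1 (reflect across h@2): 6 holes -> [(0, 1), (1, 0), (1, 1), (2, 0), (2, 1), (3, 1)]
Unfold 2 (reflect across v@2): 12 holes -> [(0, 1), (0, 2), (1, 0), (1, 1), (1, 2), (1, 3), (2, 0), (2, 1), (2, 2), (2, 3), (3, 1), (3, 2)]
Unfold 3 (reflect across h@4): 24 holes -> [(0, 1), (0, 2), (1, 0), (1, 1), (1, 2), (1, 3), (2, 0), (2, 1), (2, 2), (2, 3), (3, 1), (3, 2), (4, 1), (4, 2), (5, 0), (5, 1), (5, 2), (5, 3), (6, 0), (6, 1), (6, 2), (6, 3), (7, 1), (7, 2)]
Unfold 4 (reflect across h@8): 48 holes -> [(0, 1), (0, 2), (1, 0), (1, 1), (1, 2), (1, 3), (2, 0), (2, 1), (2, 2), (2, 3), (3, 1), (3, 2), (4, 1), (4, 2), (5, 0), (5, 1), (5, 2), (5, 3), (6, 0), (6, 1), (6, 2), (6, 3), (7, 1), (7, 2), (8, 1), (8, 2), (9, 0), (9, 1), (9, 2), (9, 3), (10, 0), (10, 1), (10, 2), (10, 3), (11, 1), (11, 2), (12, 1), (12, 2), (13, 0), (13, 1), (13, 2), (13, 3), (14, 0), (14, 1), (14, 2), (14, 3), (15, 1), (15, 2)]

Answer: 48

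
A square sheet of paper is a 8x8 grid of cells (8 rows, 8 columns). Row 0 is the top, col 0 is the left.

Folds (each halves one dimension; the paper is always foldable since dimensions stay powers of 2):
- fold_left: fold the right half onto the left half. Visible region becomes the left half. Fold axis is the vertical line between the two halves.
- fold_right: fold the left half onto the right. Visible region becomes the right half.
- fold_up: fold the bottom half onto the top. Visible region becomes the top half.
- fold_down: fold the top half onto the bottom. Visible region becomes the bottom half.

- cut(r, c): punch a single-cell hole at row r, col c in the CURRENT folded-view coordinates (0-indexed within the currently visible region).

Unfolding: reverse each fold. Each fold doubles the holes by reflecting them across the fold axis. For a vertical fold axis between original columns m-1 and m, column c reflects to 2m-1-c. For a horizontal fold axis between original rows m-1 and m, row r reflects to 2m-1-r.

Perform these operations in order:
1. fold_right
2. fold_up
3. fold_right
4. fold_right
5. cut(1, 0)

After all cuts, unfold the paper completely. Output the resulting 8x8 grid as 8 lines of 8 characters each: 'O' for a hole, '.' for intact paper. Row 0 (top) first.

Op 1 fold_right: fold axis v@4; visible region now rows[0,8) x cols[4,8) = 8x4
Op 2 fold_up: fold axis h@4; visible region now rows[0,4) x cols[4,8) = 4x4
Op 3 fold_right: fold axis v@6; visible region now rows[0,4) x cols[6,8) = 4x2
Op 4 fold_right: fold axis v@7; visible region now rows[0,4) x cols[7,8) = 4x1
Op 5 cut(1, 0): punch at orig (1,7); cuts so far [(1, 7)]; region rows[0,4) x cols[7,8) = 4x1
Unfold 1 (reflect across v@7): 2 holes -> [(1, 6), (1, 7)]
Unfold 2 (reflect across v@6): 4 holes -> [(1, 4), (1, 5), (1, 6), (1, 7)]
Unfold 3 (reflect across h@4): 8 holes -> [(1, 4), (1, 5), (1, 6), (1, 7), (6, 4), (6, 5), (6, 6), (6, 7)]
Unfold 4 (reflect across v@4): 16 holes -> [(1, 0), (1, 1), (1, 2), (1, 3), (1, 4), (1, 5), (1, 6), (1, 7), (6, 0), (6, 1), (6, 2), (6, 3), (6, 4), (6, 5), (6, 6), (6, 7)]

Answer: ........
OOOOOOOO
........
........
........
........
OOOOOOOO
........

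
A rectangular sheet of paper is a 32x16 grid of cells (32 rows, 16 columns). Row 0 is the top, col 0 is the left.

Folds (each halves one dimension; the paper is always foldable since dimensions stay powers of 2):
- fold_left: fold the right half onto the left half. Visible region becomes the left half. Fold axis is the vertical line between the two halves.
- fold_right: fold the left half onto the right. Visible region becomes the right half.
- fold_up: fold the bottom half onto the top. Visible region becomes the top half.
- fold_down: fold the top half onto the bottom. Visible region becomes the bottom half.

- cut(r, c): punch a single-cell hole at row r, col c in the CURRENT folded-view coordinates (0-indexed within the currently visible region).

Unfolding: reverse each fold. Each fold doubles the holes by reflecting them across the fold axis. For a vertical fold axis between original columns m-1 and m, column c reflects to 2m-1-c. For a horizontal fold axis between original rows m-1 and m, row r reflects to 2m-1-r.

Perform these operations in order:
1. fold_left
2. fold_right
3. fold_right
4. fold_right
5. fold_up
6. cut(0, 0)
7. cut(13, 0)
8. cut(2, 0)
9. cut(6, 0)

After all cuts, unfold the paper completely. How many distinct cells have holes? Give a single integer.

Answer: 128

Derivation:
Op 1 fold_left: fold axis v@8; visible region now rows[0,32) x cols[0,8) = 32x8
Op 2 fold_right: fold axis v@4; visible region now rows[0,32) x cols[4,8) = 32x4
Op 3 fold_right: fold axis v@6; visible region now rows[0,32) x cols[6,8) = 32x2
Op 4 fold_right: fold axis v@7; visible region now rows[0,32) x cols[7,8) = 32x1
Op 5 fold_up: fold axis h@16; visible region now rows[0,16) x cols[7,8) = 16x1
Op 6 cut(0, 0): punch at orig (0,7); cuts so far [(0, 7)]; region rows[0,16) x cols[7,8) = 16x1
Op 7 cut(13, 0): punch at orig (13,7); cuts so far [(0, 7), (13, 7)]; region rows[0,16) x cols[7,8) = 16x1
Op 8 cut(2, 0): punch at orig (2,7); cuts so far [(0, 7), (2, 7), (13, 7)]; region rows[0,16) x cols[7,8) = 16x1
Op 9 cut(6, 0): punch at orig (6,7); cuts so far [(0, 7), (2, 7), (6, 7), (13, 7)]; region rows[0,16) x cols[7,8) = 16x1
Unfold 1 (reflect across h@16): 8 holes -> [(0, 7), (2, 7), (6, 7), (13, 7), (18, 7), (25, 7), (29, 7), (31, 7)]
Unfold 2 (reflect across v@7): 16 holes -> [(0, 6), (0, 7), (2, 6), (2, 7), (6, 6), (6, 7), (13, 6), (13, 7), (18, 6), (18, 7), (25, 6), (25, 7), (29, 6), (29, 7), (31, 6), (31, 7)]
Unfold 3 (reflect across v@6): 32 holes -> [(0, 4), (0, 5), (0, 6), (0, 7), (2, 4), (2, 5), (2, 6), (2, 7), (6, 4), (6, 5), (6, 6), (6, 7), (13, 4), (13, 5), (13, 6), (13, 7), (18, 4), (18, 5), (18, 6), (18, 7), (25, 4), (25, 5), (25, 6), (25, 7), (29, 4), (29, 5), (29, 6), (29, 7), (31, 4), (31, 5), (31, 6), (31, 7)]
Unfold 4 (reflect across v@4): 64 holes -> [(0, 0), (0, 1), (0, 2), (0, 3), (0, 4), (0, 5), (0, 6), (0, 7), (2, 0), (2, 1), (2, 2), (2, 3), (2, 4), (2, 5), (2, 6), (2, 7), (6, 0), (6, 1), (6, 2), (6, 3), (6, 4), (6, 5), (6, 6), (6, 7), (13, 0), (13, 1), (13, 2), (13, 3), (13, 4), (13, 5), (13, 6), (13, 7), (18, 0), (18, 1), (18, 2), (18, 3), (18, 4), (18, 5), (18, 6), (18, 7), (25, 0), (25, 1), (25, 2), (25, 3), (25, 4), (25, 5), (25, 6), (25, 7), (29, 0), (29, 1), (29, 2), (29, 3), (29, 4), (29, 5), (29, 6), (29, 7), (31, 0), (31, 1), (31, 2), (31, 3), (31, 4), (31, 5), (31, 6), (31, 7)]
Unfold 5 (reflect across v@8): 128 holes -> [(0, 0), (0, 1), (0, 2), (0, 3), (0, 4), (0, 5), (0, 6), (0, 7), (0, 8), (0, 9), (0, 10), (0, 11), (0, 12), (0, 13), (0, 14), (0, 15), (2, 0), (2, 1), (2, 2), (2, 3), (2, 4), (2, 5), (2, 6), (2, 7), (2, 8), (2, 9), (2, 10), (2, 11), (2, 12), (2, 13), (2, 14), (2, 15), (6, 0), (6, 1), (6, 2), (6, 3), (6, 4), (6, 5), (6, 6), (6, 7), (6, 8), (6, 9), (6, 10), (6, 11), (6, 12), (6, 13), (6, 14), (6, 15), (13, 0), (13, 1), (13, 2), (13, 3), (13, 4), (13, 5), (13, 6), (13, 7), (13, 8), (13, 9), (13, 10), (13, 11), (13, 12), (13, 13), (13, 14), (13, 15), (18, 0), (18, 1), (18, 2), (18, 3), (18, 4), (18, 5), (18, 6), (18, 7), (18, 8), (18, 9), (18, 10), (18, 11), (18, 12), (18, 13), (18, 14), (18, 15), (25, 0), (25, 1), (25, 2), (25, 3), (25, 4), (25, 5), (25, 6), (25, 7), (25, 8), (25, 9), (25, 10), (25, 11), (25, 12), (25, 13), (25, 14), (25, 15), (29, 0), (29, 1), (29, 2), (29, 3), (29, 4), (29, 5), (29, 6), (29, 7), (29, 8), (29, 9), (29, 10), (29, 11), (29, 12), (29, 13), (29, 14), (29, 15), (31, 0), (31, 1), (31, 2), (31, 3), (31, 4), (31, 5), (31, 6), (31, 7), (31, 8), (31, 9), (31, 10), (31, 11), (31, 12), (31, 13), (31, 14), (31, 15)]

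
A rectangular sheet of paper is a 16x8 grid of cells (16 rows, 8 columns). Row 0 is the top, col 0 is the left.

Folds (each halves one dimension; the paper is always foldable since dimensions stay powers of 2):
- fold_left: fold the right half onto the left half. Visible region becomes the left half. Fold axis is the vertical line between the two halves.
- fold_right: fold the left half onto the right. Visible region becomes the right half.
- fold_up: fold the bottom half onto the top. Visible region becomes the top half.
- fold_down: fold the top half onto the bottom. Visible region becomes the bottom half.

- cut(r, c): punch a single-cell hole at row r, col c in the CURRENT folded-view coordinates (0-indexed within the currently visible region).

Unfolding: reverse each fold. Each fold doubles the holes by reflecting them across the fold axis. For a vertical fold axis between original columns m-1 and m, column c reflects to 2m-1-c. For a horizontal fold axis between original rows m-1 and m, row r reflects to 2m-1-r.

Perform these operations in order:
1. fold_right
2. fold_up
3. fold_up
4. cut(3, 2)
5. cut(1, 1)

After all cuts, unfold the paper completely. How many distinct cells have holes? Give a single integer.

Op 1 fold_right: fold axis v@4; visible region now rows[0,16) x cols[4,8) = 16x4
Op 2 fold_up: fold axis h@8; visible region now rows[0,8) x cols[4,8) = 8x4
Op 3 fold_up: fold axis h@4; visible region now rows[0,4) x cols[4,8) = 4x4
Op 4 cut(3, 2): punch at orig (3,6); cuts so far [(3, 6)]; region rows[0,4) x cols[4,8) = 4x4
Op 5 cut(1, 1): punch at orig (1,5); cuts so far [(1, 5), (3, 6)]; region rows[0,4) x cols[4,8) = 4x4
Unfold 1 (reflect across h@4): 4 holes -> [(1, 5), (3, 6), (4, 6), (6, 5)]
Unfold 2 (reflect across h@8): 8 holes -> [(1, 5), (3, 6), (4, 6), (6, 5), (9, 5), (11, 6), (12, 6), (14, 5)]
Unfold 3 (reflect across v@4): 16 holes -> [(1, 2), (1, 5), (3, 1), (3, 6), (4, 1), (4, 6), (6, 2), (6, 5), (9, 2), (9, 5), (11, 1), (11, 6), (12, 1), (12, 6), (14, 2), (14, 5)]

Answer: 16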